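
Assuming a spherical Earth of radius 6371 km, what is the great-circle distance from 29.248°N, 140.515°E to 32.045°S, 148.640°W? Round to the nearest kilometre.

10113 km

Δλ = -148.640 − 140.515 = -289.155°; wrapped into (−180°, 180°]: 70.845°.
Δφ = -32.045 − 29.248 = -61.293°.
a = sin²(Δφ/2) + cos φ₁ · cos φ₂ · sin²(Δλ/2) = 0.508284.
c = 2·atan2(√a, √(1−a)) = 1.58736 rad → d = 6371·c ≈ 10113.10 km.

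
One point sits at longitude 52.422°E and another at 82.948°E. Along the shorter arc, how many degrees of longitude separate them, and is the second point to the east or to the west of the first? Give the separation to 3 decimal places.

Raw difference: 82.948 − 52.422 = 30.526°.
Normalise into (−180°, 180°]: 30.526° stays 30.526°.
Positive ⇒ the second point lies to the east; separation 30.526°.

30.526° east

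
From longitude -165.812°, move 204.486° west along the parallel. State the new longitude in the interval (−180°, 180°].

Start at -165.812°; shift −204.486° → -370.298°.
-370.298° lies outside (−180°, 180°]; add 360° → -10.298°.

-10.298°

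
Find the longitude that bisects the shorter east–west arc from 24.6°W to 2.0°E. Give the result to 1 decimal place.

11.3°W

Signed shortest Δλ from -24.6° to +2.0° is +26.6°.
Midpoint longitude = -24.6° + (+26.6°)/2 = -24.6° + 13.3° = -11.3°.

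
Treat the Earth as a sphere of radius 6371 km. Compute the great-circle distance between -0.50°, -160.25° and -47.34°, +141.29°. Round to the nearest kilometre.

Δλ = 141.29 − -160.25 = 301.54°; wrapped into (−180°, 180°]: -58.46°.
Δφ = -47.34 − -0.50 = -46.84°.
a = sin²(Δφ/2) + cos φ₁ · cos φ₂ · sin²(Δλ/2) = 0.319562.
c = 2·atan2(√a, √(1−a)) = 1.20159 rad → d = 6371·c ≈ 7655.32 km.

7655 km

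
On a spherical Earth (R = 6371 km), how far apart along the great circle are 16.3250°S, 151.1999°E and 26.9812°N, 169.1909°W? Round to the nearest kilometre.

Δλ = -169.1909 − 151.1999 = -320.3908°; wrapped into (−180°, 180°]: 39.6092°.
Δφ = 26.9812 − -16.3250 = 43.3062°.
a = sin²(Δφ/2) + cos φ₁ · cos φ₂ · sin²(Δλ/2) = 0.234326.
c = 2·atan2(√a, √(1−a)) = 1.01061 rad → d = 6371·c ≈ 6438.57 km.

6439 km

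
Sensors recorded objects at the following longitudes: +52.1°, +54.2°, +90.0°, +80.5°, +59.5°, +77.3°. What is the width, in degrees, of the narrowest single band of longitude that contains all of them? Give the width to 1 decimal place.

37.9°

Sort the longitudes: +52.1°, +54.2°, +59.5°, +77.3°, +80.5°, +90.0°.
Eastward gaps between consecutive values (wrapping around): 2.1°, 5.3°, 17.8°, 3.2°, 9.5°, 322.1°.
Largest gap = 322.1° ⇒ minimal covering band is its complement: 360° − 322.1° = 37.9°.
Band runs from +52.1° eastward to +90.0°.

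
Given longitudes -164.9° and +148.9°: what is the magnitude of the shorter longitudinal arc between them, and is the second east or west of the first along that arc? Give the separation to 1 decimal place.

46.2° west

Raw difference: 148.9 − -164.9 = 313.8°.
Normalise into (−180°, 180°]: 313.8° − 360° = -46.2°.
Negative ⇒ the second point lies to the west; separation 46.2°.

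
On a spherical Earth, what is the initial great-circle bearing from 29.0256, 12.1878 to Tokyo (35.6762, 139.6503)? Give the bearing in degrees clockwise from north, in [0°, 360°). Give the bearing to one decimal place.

40.7°

Δλ = 139.6503 − 12.1878 = 127.4625°.
θ = atan2( sin Δλ · cos φ₂ , cos φ₁ · sin φ₂ − sin φ₁ · cos φ₂ · cos Δλ )
  = atan2(0.64478, 0.74969) = 40.698° → normalised to [0°, 360°): 40.698°.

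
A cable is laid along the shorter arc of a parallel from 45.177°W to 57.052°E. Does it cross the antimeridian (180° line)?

Signed shortest Δλ = ((57.052 − -45.177 + 180) mod 360) − 180 = 102.229°.
Going east by 102.229° from -45.177° reaches +57.052° without touching 180°.

No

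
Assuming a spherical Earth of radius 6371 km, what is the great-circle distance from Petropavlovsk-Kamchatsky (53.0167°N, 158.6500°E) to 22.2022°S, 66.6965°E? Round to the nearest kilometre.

Δλ = 66.6965 − 158.6500 = -91.9535°.
Δφ = -22.2022 − 53.0167 = -75.2189°.
a = sin²(Δφ/2) + cos φ₁ · cos φ₂ · sin²(Δλ/2) = 0.660419.
c = 2·atan2(√a, √(1−a)) = 1.89741 rad → d = 6371·c ≈ 12088.40 km.

12088 km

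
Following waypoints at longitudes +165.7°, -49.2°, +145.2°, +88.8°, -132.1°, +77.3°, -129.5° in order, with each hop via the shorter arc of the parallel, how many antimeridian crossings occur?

Leg 1: +165.7° → -49.2°, shortest Δλ = 145.1° (east) — crosses 180°.
Leg 2: -49.2° → +145.2°, shortest Δλ = -165.6° (west) — crosses 180°.
Leg 3: +145.2° → +88.8°, shortest Δλ = -56.4° (west) — does not cross 180°.
Leg 4: +88.8° → -132.1°, shortest Δλ = 139.1° (east) — crosses 180°.
Leg 5: -132.1° → +77.3°, shortest Δλ = -150.6° (west) — crosses 180°.
Leg 6: +77.3° → -129.5°, shortest Δλ = 153.2° (east) — crosses 180°.
Total crossings: 5.

5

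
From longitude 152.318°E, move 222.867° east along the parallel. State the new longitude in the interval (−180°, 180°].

15.185°E

Start at +152.318°; shift +222.867° → +375.185°.
+375.185° lies outside (−180°, 180°]; subtract 360° → +15.185°.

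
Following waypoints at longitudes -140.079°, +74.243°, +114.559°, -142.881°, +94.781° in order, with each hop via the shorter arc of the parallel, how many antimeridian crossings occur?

3

Leg 1: -140.079° → +74.243°, shortest Δλ = -145.678° (west) — crosses 180°.
Leg 2: +74.243° → +114.559°, shortest Δλ = 40.316° (east) — does not cross 180°.
Leg 3: +114.559° → -142.881°, shortest Δλ = 102.56° (east) — crosses 180°.
Leg 4: -142.881° → +94.781°, shortest Δλ = -122.338° (west) — crosses 180°.
Total crossings: 3.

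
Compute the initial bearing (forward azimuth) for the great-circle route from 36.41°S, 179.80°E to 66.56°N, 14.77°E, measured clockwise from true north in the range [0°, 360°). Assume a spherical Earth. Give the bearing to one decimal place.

Δλ = 14.77 − 179.80 = -165.03°.
θ = atan2( sin Δλ · cos φ₂ , cos φ₁ · sin φ₂ − sin φ₁ · cos φ₂ · cos Δλ )
  = atan2(-0.10275, 0.51028) = -11.385° → normalised to [0°, 360°): 348.615°.

348.6°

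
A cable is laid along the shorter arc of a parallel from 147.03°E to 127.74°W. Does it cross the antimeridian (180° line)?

Yes

Naïve |-127.74 − 147.03| = 274.77° > 180°, so the shorter arc goes the other way round — across 180°.
Signed shortest Δλ = ((-127.74 − 147.03 + 180) mod 360) − 180 = 85.23°.
Going east by 85.23° from +147.03° passes through 180° before reaching -127.74°.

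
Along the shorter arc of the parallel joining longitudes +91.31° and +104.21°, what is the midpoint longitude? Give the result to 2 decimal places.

Signed shortest Δλ from +91.31° to +104.21° is +12.90°.
Midpoint longitude = +91.31° + (+12.90°)/2 = +91.31° + 6.45° = +97.76°.

+97.76°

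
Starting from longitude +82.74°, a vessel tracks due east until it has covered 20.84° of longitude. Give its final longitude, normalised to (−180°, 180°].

Start at +82.74°; shift +20.84° → +103.58°.
+103.58° already lies in (−180°, 180°].

+103.58°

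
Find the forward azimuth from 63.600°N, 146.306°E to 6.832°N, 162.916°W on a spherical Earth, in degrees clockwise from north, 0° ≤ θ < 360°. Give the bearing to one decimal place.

Δλ = -162.916 − 146.306 = -309.222°; wrapped into (−180°, 180°]: 50.778°.
θ = atan2( sin Δλ · cos φ₂ , cos φ₁ · sin φ₂ − sin φ₁ · cos φ₂ · cos Δλ )
  = atan2(0.76920, -0.50947) = 123.518° → normalised to [0°, 360°): 123.518°.

123.5°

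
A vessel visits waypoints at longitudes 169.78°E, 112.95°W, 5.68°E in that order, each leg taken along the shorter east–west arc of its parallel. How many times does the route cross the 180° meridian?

1

Leg 1: +169.78° → -112.95°, shortest Δλ = 77.27° (east) — crosses 180°.
Leg 2: -112.95° → +5.68°, shortest Δλ = 118.63° (east) — does not cross 180°.
Total crossings: 1.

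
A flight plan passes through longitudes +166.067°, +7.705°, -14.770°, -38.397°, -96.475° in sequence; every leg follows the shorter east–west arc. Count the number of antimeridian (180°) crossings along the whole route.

0

Leg 1: +166.067° → +7.705°, shortest Δλ = -158.362° (west) — does not cross 180°.
Leg 2: +7.705° → -14.770°, shortest Δλ = -22.475° (west) — does not cross 180°.
Leg 3: -14.770° → -38.397°, shortest Δλ = -23.627° (west) — does not cross 180°.
Leg 4: -38.397° → -96.475°, shortest Δλ = -58.078° (west) — does not cross 180°.
Total crossings: 0.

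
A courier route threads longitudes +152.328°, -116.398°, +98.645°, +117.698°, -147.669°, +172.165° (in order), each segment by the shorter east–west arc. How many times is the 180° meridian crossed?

4

Leg 1: +152.328° → -116.398°, shortest Δλ = 91.274° (east) — crosses 180°.
Leg 2: -116.398° → +98.645°, shortest Δλ = -144.957° (west) — crosses 180°.
Leg 3: +98.645° → +117.698°, shortest Δλ = 19.053° (east) — does not cross 180°.
Leg 4: +117.698° → -147.669°, shortest Δλ = 94.633° (east) — crosses 180°.
Leg 5: -147.669° → +172.165°, shortest Δλ = -40.166° (west) — crosses 180°.
Total crossings: 4.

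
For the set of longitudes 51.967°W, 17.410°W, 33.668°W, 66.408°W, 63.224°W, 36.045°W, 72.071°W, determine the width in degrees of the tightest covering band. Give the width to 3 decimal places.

54.661°

Sort the longitudes: -72.071°, -66.408°, -63.224°, -51.967°, -36.045°, -33.668°, -17.410°.
Eastward gaps between consecutive values (wrapping around): 5.663°, 3.184°, 11.257°, 15.922°, 2.377°, 16.258°, 305.339°.
Largest gap = 305.339° ⇒ minimal covering band is its complement: 360° − 305.339° = 54.661°.
Band runs from -72.071° eastward to -17.410°.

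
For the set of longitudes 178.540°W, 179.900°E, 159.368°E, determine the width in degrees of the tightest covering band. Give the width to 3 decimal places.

22.092°

Sort the longitudes: -178.540°, +159.368°, +179.900°.
Eastward gaps between consecutive values (wrapping around): 337.908°, 20.532°, 1.560°.
Largest gap = 337.908° ⇒ minimal covering band is its complement: 360° − 337.908° = 22.092°.
Band runs from +159.368° eastward to -178.540°, crossing the antimeridian.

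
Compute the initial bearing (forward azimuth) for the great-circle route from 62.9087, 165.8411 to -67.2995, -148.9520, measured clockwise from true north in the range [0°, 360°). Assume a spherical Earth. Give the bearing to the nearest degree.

158°

Δλ = -148.9520 − 165.8411 = -314.7931°; wrapped into (−180°, 180°]: 45.2069°.
θ = atan2( sin Δλ · cos φ₂ , cos φ₁ · sin φ₂ − sin φ₁ · cos φ₂ · cos Δλ )
  = atan2(0.27387, -0.66219) = 157.531° → normalised to [0°, 360°): 157.531°.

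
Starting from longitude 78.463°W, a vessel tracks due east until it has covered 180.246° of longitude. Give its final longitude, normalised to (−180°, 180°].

Start at -78.463°; shift +180.246° → +101.783°.
+101.783° already lies in (−180°, 180°].

101.783°E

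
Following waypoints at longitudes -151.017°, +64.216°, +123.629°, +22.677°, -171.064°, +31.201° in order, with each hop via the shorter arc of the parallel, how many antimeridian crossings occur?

3

Leg 1: -151.017° → +64.216°, shortest Δλ = -144.767° (west) — crosses 180°.
Leg 2: +64.216° → +123.629°, shortest Δλ = 59.413° (east) — does not cross 180°.
Leg 3: +123.629° → +22.677°, shortest Δλ = -100.952° (west) — does not cross 180°.
Leg 4: +22.677° → -171.064°, shortest Δλ = 166.259° (east) — crosses 180°.
Leg 5: -171.064° → +31.201°, shortest Δλ = -157.735° (west) — crosses 180°.
Total crossings: 3.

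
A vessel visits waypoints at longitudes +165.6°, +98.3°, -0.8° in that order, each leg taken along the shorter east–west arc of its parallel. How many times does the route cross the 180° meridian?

Leg 1: +165.6° → +98.3°, shortest Δλ = -67.3° (west) — does not cross 180°.
Leg 2: +98.3° → -0.8°, shortest Δλ = -99.1° (west) — does not cross 180°.
Total crossings: 0.

0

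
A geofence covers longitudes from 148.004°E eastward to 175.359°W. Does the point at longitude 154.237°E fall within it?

Yes

Band width going east from +148.004° to -175.359°: ((-175.359 − 148.004) mod 360) = 36.637°.
Offset of +154.237° east of the west edge: ((154.237 − 148.004) mod 360) = 6.233°.
6.233° ≤ 36.637° ⇒ inside.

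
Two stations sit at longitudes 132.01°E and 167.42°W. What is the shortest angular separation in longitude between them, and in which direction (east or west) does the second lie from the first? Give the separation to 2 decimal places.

60.57° east

Raw difference: -167.42 − 132.01 = -299.43°.
Normalise into (−180°, 180°]: -299.43° + 360° = 60.57°.
Positive ⇒ the second point lies to the east; separation 60.57°.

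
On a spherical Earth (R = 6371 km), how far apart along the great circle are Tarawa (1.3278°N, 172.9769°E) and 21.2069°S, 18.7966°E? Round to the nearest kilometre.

16449 km

Δλ = 18.7966 − 172.9769 = -154.1803°.
Δφ = -21.2069 − 1.3278 = -22.5347°.
a = sin²(Δφ/2) + cos φ₁ · cos φ₂ · sin²(Δλ/2) = 0.923683.
c = 2·atan2(√a, √(1−a)) = 2.58180 rad → d = 6371·c ≈ 16448.67 km.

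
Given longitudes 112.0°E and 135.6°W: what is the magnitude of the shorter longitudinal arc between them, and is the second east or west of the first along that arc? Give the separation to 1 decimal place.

112.4° east

Raw difference: -135.6 − 112.0 = -247.6°.
Normalise into (−180°, 180°]: -247.6° + 360° = 112.4°.
Positive ⇒ the second point lies to the east; separation 112.4°.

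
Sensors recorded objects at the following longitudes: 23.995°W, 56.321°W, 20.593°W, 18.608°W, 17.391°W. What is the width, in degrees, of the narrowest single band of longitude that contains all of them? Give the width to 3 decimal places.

38.930°

Sort the longitudes: -56.321°, -23.995°, -20.593°, -18.608°, -17.391°.
Eastward gaps between consecutive values (wrapping around): 32.326°, 3.402°, 1.985°, 1.217°, 321.070°.
Largest gap = 321.070° ⇒ minimal covering band is its complement: 360° − 321.070° = 38.930°.
Band runs from -56.321° eastward to -17.391°.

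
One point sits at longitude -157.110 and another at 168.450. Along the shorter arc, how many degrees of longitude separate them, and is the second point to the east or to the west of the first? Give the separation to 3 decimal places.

Raw difference: 168.450 − -157.110 = 325.56°.
Normalise into (−180°, 180°]: 325.56° − 360° = -34.44°.
Negative ⇒ the second point lies to the west; separation 34.440°.

34.440° west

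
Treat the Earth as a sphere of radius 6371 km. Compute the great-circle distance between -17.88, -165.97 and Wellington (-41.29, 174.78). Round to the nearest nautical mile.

1719 nmi

Δλ = 174.78 − -165.97 = 340.75°; wrapped into (−180°, 180°]: -19.25°.
Δφ = -41.29 − -17.88 = -23.41°.
a = sin²(Δφ/2) + cos φ₁ · cos φ₂ · sin²(Δλ/2) = 0.061148.
c = 2·atan2(√a, √(1−a)) = 0.49975 rad → d = 6371·c ≈ 3183.89 km ≈ 1719.16 nmi.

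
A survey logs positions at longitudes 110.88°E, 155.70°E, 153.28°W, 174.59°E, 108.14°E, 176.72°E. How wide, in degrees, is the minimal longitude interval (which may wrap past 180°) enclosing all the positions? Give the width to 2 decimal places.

98.58°

Sort the longitudes: -153.28°, +108.14°, +110.88°, +155.70°, +174.59°, +176.72°.
Eastward gaps between consecutive values (wrapping around): 261.42°, 2.74°, 44.82°, 18.89°, 2.13°, 30.00°.
Largest gap = 261.42° ⇒ minimal covering band is its complement: 360° − 261.42° = 98.58°.
Band runs from +108.14° eastward to -153.28°, crossing the antimeridian.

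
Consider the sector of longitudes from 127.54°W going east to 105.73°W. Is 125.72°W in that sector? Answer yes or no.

Band width going east from -127.54° to -105.73°: ((-105.73 − -127.54) mod 360) = 21.81°.
Offset of -125.72° east of the west edge: ((-125.72 − -127.54) mod 360) = 1.82°.
1.82° ≤ 21.81° ⇒ inside.

Yes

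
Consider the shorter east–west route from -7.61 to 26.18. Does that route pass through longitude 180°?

No

Signed shortest Δλ = ((26.18 − -7.61 + 180) mod 360) − 180 = 33.79°.
Going east by 33.79° from -7.61° reaches +26.18° without touching 180°.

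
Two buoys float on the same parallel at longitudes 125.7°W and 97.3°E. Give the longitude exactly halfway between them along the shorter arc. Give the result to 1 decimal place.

Signed shortest Δλ from -125.7° to +97.3° is -137.0°.
Midpoint longitude = -125.7° + (-137.0°)/2 = -125.7° − 68.5° = -194.2°.
Normalise into (−180°, 180°]: +165.8°.
(The naïve average (-125.7 + +97.3)/2 = -14.2° is on the wrong side of the globe.)

165.8°E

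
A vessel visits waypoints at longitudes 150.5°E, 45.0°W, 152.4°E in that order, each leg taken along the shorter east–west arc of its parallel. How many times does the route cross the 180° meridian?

Leg 1: +150.5° → -45.0°, shortest Δλ = 164.5° (east) — crosses 180°.
Leg 2: -45.0° → +152.4°, shortest Δλ = -162.6° (west) — crosses 180°.
Total crossings: 2.

2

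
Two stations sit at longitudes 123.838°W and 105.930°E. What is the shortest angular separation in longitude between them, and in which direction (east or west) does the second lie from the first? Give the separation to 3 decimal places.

130.232° west

Raw difference: 105.930 − -123.838 = 229.768°.
Normalise into (−180°, 180°]: 229.768° − 360° = -130.232°.
Negative ⇒ the second point lies to the west; separation 130.232°.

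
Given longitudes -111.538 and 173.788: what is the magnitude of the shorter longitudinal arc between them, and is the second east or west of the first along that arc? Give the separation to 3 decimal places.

Raw difference: 173.788 − -111.538 = 285.326°.
Normalise into (−180°, 180°]: 285.326° − 360° = -74.674°.
Negative ⇒ the second point lies to the west; separation 74.674°.

74.674° west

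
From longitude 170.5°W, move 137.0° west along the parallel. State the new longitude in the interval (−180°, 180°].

Start at -170.5°; shift −137.0° → -307.5°.
-307.5° lies outside (−180°, 180°]; add 360° → +52.5°.

52.5°E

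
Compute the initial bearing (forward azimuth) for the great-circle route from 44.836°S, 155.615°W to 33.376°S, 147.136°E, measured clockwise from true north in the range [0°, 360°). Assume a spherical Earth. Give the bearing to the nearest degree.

Δλ = 147.136 − -155.615 = 302.751°; wrapped into (−180°, 180°]: -57.249°.
θ = atan2( sin Δλ · cos φ₂ , cos φ₁ · sin φ₂ − sin φ₁ · cos φ₂ · cos Δλ )
  = atan2(-0.70233, -0.07158) = -95.819° → normalised to [0°, 360°): 264.181°.

264°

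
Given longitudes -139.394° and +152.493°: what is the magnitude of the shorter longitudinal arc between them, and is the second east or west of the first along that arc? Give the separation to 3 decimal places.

Raw difference: 152.493 − -139.394 = 291.887°.
Normalise into (−180°, 180°]: 291.887° − 360° = -68.113°.
Negative ⇒ the second point lies to the west; separation 68.113°.

68.113° west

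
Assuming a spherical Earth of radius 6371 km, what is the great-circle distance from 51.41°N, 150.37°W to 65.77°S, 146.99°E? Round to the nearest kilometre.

14069 km

Δλ = 146.99 − -150.37 = 297.36°; wrapped into (−180°, 180°]: -62.64°.
Δφ = -65.77 − 51.41 = -117.18°.
a = sin²(Δφ/2) + cos φ₁ · cos φ₂ · sin²(Δλ/2) = 0.797563.
c = 2·atan2(√a, √(1−a)) = 2.20822 rad → d = 6371·c ≈ 14068.57 km.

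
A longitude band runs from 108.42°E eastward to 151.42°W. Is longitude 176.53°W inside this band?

Band width going east from +108.42° to -151.42°: ((-151.42 − 108.42) mod 360) = 100.16°.
Offset of -176.53° east of the west edge: ((-176.53 − 108.42) mod 360) = 75.05°.
75.05° ≤ 100.16° ⇒ inside.

Yes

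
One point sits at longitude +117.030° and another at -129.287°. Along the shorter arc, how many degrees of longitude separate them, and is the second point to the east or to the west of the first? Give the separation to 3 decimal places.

113.683° east

Raw difference: -129.287 − 117.030 = -246.317°.
Normalise into (−180°, 180°]: -246.317° + 360° = 113.683°.
Positive ⇒ the second point lies to the east; separation 113.683°.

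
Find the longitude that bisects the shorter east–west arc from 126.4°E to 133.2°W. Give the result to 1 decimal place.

Signed shortest Δλ from +126.4° to -133.2° is +100.4°.
Midpoint longitude = +126.4° + (+100.4°)/2 = +126.4° + 50.2° = +176.6°.
(The naïve average (+126.4 + -133.2)/2 = -3.4° is on the wrong side of the globe.)

176.6°E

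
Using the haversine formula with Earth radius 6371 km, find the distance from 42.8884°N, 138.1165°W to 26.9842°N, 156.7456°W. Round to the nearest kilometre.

2441 km

Δλ = -156.7456 − -138.1165 = -18.6291°.
Δφ = 26.9842 − 42.8884 = -15.9042°.
a = sin²(Δφ/2) + cos φ₁ · cos φ₂ · sin²(Δλ/2) = 0.036244.
c = 2·atan2(√a, √(1−a)) = 0.38309 rad → d = 6371·c ≈ 2440.69 km.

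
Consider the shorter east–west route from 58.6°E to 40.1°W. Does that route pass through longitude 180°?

Signed shortest Δλ = ((-40.1 − 58.6 + 180) mod 360) − 180 = -98.7°.
Going west by 98.7° from +58.6° reaches -40.1° without touching 180°.

No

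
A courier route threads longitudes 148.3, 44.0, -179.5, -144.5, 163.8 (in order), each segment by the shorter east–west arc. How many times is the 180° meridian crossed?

Leg 1: +148.3° → +44.0°, shortest Δλ = -104.3° (west) — does not cross 180°.
Leg 2: +44.0° → -179.5°, shortest Δλ = 136.5° (east) — crosses 180°.
Leg 3: -179.5° → -144.5°, shortest Δλ = 35.0° (east) — does not cross 180°.
Leg 4: -144.5° → +163.8°, shortest Δλ = -51.7° (west) — crosses 180°.
Total crossings: 2.

2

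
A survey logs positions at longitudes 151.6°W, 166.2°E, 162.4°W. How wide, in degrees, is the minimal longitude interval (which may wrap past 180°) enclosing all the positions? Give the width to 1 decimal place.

Sort the longitudes: -162.4°, -151.6°, +166.2°.
Eastward gaps between consecutive values (wrapping around): 10.8°, 317.8°, 31.4°.
Largest gap = 317.8° ⇒ minimal covering band is its complement: 360° − 317.8° = 42.2°.
Band runs from +166.2° eastward to -151.6°, crossing the antimeridian.

42.2°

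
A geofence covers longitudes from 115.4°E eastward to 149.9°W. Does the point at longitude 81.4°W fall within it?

No

Band width going east from +115.4° to -149.9°: ((-149.9 − 115.4) mod 360) = 94.7°.
Offset of -81.4° east of the west edge: ((-81.4 − 115.4) mod 360) = 163.2°.
163.2° > 94.7° ⇒ outside.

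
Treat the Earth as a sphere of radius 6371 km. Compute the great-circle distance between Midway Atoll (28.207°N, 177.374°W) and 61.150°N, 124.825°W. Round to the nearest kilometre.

5308 km

Δλ = -124.825 − -177.374 = 52.549°.
Δφ = 61.150 − 28.207 = 32.943°.
a = sin²(Δφ/2) + cos φ₁ · cos φ₂ · sin²(Δλ/2) = 0.163719.
c = 2·atan2(√a, √(1−a)) = 0.83313 rad → d = 6371·c ≈ 5307.88 km.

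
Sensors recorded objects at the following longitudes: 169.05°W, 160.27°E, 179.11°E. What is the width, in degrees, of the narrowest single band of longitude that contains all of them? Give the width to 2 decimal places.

Sort the longitudes: -169.05°, +160.27°, +179.11°.
Eastward gaps between consecutive values (wrapping around): 329.32°, 18.84°, 11.84°.
Largest gap = 329.32° ⇒ minimal covering band is its complement: 360° − 329.32° = 30.68°.
Band runs from +160.27° eastward to -169.05°, crossing the antimeridian.

30.68°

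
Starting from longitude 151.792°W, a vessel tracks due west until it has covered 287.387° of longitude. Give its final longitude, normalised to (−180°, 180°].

Start at -151.792°; shift −287.387° → -439.179°.
-439.179° lies outside (−180°, 180°]; add 360° → -79.179°.

79.179°W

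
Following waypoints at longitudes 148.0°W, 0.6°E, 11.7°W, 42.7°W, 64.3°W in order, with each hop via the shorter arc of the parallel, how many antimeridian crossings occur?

0

Leg 1: -148.0° → +0.6°, shortest Δλ = 148.6° (east) — does not cross 180°.
Leg 2: +0.6° → -11.7°, shortest Δλ = -12.3° (west) — does not cross 180°.
Leg 3: -11.7° → -42.7°, shortest Δλ = -31.0° (west) — does not cross 180°.
Leg 4: -42.7° → -64.3°, shortest Δλ = -21.6° (west) — does not cross 180°.
Total crossings: 0.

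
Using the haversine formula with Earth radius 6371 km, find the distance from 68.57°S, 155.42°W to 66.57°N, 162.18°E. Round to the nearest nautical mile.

8305 nmi

Δλ = 162.18 − -155.42 = 317.60°; wrapped into (−180°, 180°]: -42.40°.
Δφ = 66.57 − -68.57 = 135.14°.
a = sin²(Δφ/2) + cos φ₁ · cos φ₂ · sin²(Δλ/2) = 0.873415.
c = 2·atan2(√a, √(1−a)) = 2.41408 rad → d = 6371·c ≈ 15380.09 km ≈ 8304.58 nmi.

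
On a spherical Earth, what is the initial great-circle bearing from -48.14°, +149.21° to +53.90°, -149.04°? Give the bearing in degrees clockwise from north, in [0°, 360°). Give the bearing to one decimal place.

34.8°

Δλ = -149.04 − 149.21 = -298.25°; wrapped into (−180°, 180°]: 61.75°.
θ = atan2( sin Δλ · cos φ₂ , cos φ₁ · sin φ₂ − sin φ₁ · cos φ₂ · cos Δλ )
  = atan2(0.51902, 0.74688) = 34.796° → normalised to [0°, 360°): 34.796°.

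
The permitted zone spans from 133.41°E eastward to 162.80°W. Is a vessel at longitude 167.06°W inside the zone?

Band width going east from +133.41° to -162.80°: ((-162.80 − 133.41) mod 360) = 63.79°.
Offset of -167.06° east of the west edge: ((-167.06 − 133.41) mod 360) = 59.53°.
59.53° ≤ 63.79° ⇒ inside.

Yes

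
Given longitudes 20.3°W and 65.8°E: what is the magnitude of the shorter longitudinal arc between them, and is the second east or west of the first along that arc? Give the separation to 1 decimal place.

86.1° east

Raw difference: 65.8 − -20.3 = 86.1°.
Normalise into (−180°, 180°]: 86.1° stays 86.1°.
Positive ⇒ the second point lies to the east; separation 86.1°.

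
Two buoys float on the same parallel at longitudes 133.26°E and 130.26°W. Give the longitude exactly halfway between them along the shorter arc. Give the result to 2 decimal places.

178.50°W

Signed shortest Δλ from +133.26° to -130.26° is +96.48°.
Midpoint longitude = +133.26° + (+96.48°)/2 = +133.26° + 48.24° = +181.50°.
Normalise into (−180°, 180°]: -178.50°.
(The naïve average (+133.26 + -130.26)/2 = 1.5° is on the wrong side of the globe.)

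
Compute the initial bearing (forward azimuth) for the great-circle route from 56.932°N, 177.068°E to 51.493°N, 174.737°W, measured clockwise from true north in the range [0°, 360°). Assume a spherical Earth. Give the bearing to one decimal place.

Δλ = -174.737 − 177.068 = -351.805°; wrapped into (−180°, 180°]: 8.195°.
θ = atan2( sin Δλ · cos φ₂ , cos φ₁ · sin φ₂ − sin φ₁ · cos φ₂ · cos Δλ )
  = atan2(0.08875, -0.08946) = 135.228° → normalised to [0°, 360°): 135.228°.

135.2°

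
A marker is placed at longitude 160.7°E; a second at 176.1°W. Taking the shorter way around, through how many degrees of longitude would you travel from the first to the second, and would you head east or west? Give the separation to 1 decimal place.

23.2° east

Raw difference: -176.1 − 160.7 = -336.8°.
Normalise into (−180°, 180°]: -336.8° + 360° = 23.2°.
Positive ⇒ the second point lies to the east; separation 23.2°.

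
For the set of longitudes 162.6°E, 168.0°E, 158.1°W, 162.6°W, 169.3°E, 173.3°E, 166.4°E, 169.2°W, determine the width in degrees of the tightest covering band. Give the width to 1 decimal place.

39.3°

Sort the longitudes: -169.2°, -162.6°, -158.1°, +162.6°, +166.4°, +168.0°, +169.3°, +173.3°.
Eastward gaps between consecutive values (wrapping around): 6.6°, 4.5°, 320.7°, 3.8°, 1.6°, 1.3°, 4.0°, 17.5°.
Largest gap = 320.7° ⇒ minimal covering band is its complement: 360° − 320.7° = 39.3°.
Band runs from +162.6° eastward to -158.1°, crossing the antimeridian.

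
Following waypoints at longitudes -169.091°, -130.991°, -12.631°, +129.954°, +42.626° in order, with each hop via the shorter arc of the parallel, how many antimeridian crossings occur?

0

Leg 1: -169.091° → -130.991°, shortest Δλ = 38.1° (east) — does not cross 180°.
Leg 2: -130.991° → -12.631°, shortest Δλ = 118.36° (east) — does not cross 180°.
Leg 3: -12.631° → +129.954°, shortest Δλ = 142.585° (east) — does not cross 180°.
Leg 4: +129.954° → +42.626°, shortest Δλ = -87.328° (west) — does not cross 180°.
Total crossings: 0.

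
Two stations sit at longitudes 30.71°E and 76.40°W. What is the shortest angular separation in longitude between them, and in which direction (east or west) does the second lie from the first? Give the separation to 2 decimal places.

107.11° west

Raw difference: -76.40 − 30.71 = -107.11°.
Normalise into (−180°, 180°]: -107.11° stays -107.11°.
Negative ⇒ the second point lies to the west; separation 107.11°.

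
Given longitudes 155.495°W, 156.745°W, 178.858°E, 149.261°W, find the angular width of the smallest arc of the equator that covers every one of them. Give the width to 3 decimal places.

31.881°

Sort the longitudes: -156.745°, -155.495°, -149.261°, +178.858°.
Eastward gaps between consecutive values (wrapping around): 1.250°, 6.234°, 328.119°, 24.397°.
Largest gap = 328.119° ⇒ minimal covering band is its complement: 360° − 328.119° = 31.881°.
Band runs from +178.858° eastward to -149.261°, crossing the antimeridian.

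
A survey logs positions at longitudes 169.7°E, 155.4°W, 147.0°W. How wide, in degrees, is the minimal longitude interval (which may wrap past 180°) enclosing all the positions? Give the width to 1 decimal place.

Sort the longitudes: -155.4°, -147.0°, +169.7°.
Eastward gaps between consecutive values (wrapping around): 8.4°, 316.7°, 34.9°.
Largest gap = 316.7° ⇒ minimal covering band is its complement: 360° − 316.7° = 43.3°.
Band runs from +169.7° eastward to -147.0°, crossing the antimeridian.

43.3°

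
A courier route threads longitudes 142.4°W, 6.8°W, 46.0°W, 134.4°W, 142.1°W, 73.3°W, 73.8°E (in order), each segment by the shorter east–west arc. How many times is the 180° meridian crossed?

0

Leg 1: -142.4° → -6.8°, shortest Δλ = 135.6° (east) — does not cross 180°.
Leg 2: -6.8° → -46.0°, shortest Δλ = -39.2° (west) — does not cross 180°.
Leg 3: -46.0° → -134.4°, shortest Δλ = -88.4° (west) — does not cross 180°.
Leg 4: -134.4° → -142.1°, shortest Δλ = -7.7° (west) — does not cross 180°.
Leg 5: -142.1° → -73.3°, shortest Δλ = 68.8° (east) — does not cross 180°.
Leg 6: -73.3° → +73.8°, shortest Δλ = 147.1° (east) — does not cross 180°.
Total crossings: 0.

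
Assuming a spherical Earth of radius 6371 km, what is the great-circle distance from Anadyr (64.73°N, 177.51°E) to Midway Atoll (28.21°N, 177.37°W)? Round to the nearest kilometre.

4077 km

Δλ = -177.37 − 177.51 = -354.88°; wrapped into (−180°, 180°]: 5.12°.
Δφ = 28.21 − 64.73 = -36.52°.
a = sin²(Δφ/2) + cos φ₁ · cos φ₂ · sin²(Δλ/2) = 0.098926.
c = 2·atan2(√a, √(1−a)) = 0.63991 rad → d = 6371·c ≈ 4076.88 km.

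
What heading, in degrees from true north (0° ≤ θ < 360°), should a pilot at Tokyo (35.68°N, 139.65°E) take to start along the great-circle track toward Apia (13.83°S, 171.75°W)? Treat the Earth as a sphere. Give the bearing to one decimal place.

128.0°

Δλ = -171.75 − 139.65 = -311.40°; wrapped into (−180°, 180°]: 48.60°.
θ = atan2( sin Δλ · cos φ₂ , cos φ₁ · sin φ₂ − sin φ₁ · cos φ₂ · cos Δλ )
  = atan2(0.72836, -0.56870) = 127.983° → normalised to [0°, 360°): 127.983°.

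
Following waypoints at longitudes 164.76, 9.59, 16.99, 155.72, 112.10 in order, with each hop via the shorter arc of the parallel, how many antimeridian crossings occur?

Leg 1: +164.76° → +9.59°, shortest Δλ = -155.17° (west) — does not cross 180°.
Leg 2: +9.59° → +16.99°, shortest Δλ = 7.4° (east) — does not cross 180°.
Leg 3: +16.99° → +155.72°, shortest Δλ = 138.73° (east) — does not cross 180°.
Leg 4: +155.72° → +112.10°, shortest Δλ = -43.62° (west) — does not cross 180°.
Total crossings: 0.

0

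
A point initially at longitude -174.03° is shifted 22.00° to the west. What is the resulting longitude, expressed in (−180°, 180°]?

Start at -174.03°; shift −22.00° → -196.03°.
-196.03° lies outside (−180°, 180°]; add 360° → +163.97°.

+163.97°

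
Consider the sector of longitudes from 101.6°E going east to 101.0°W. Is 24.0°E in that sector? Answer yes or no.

No

Band width going east from +101.6° to -101.0°: ((-101.0 − 101.6) mod 360) = 157.4°.
Offset of +24.0° east of the west edge: ((24.0 − 101.6) mod 360) = 282.4°.
282.4° > 157.4° ⇒ outside.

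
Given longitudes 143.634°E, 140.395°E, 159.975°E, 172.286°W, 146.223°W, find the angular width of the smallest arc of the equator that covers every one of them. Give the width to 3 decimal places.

73.382°

Sort the longitudes: -172.286°, -146.223°, +140.395°, +143.634°, +159.975°.
Eastward gaps between consecutive values (wrapping around): 26.063°, 286.618°, 3.239°, 16.341°, 27.739°.
Largest gap = 286.618° ⇒ minimal covering band is its complement: 360° − 286.618° = 73.382°.
Band runs from +140.395° eastward to -146.223°, crossing the antimeridian.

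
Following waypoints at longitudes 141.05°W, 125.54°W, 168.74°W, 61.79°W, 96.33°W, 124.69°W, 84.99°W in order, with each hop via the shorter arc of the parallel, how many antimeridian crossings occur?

Leg 1: -141.05° → -125.54°, shortest Δλ = 15.51° (east) — does not cross 180°.
Leg 2: -125.54° → -168.74°, shortest Δλ = -43.2° (west) — does not cross 180°.
Leg 3: -168.74° → -61.79°, shortest Δλ = 106.95° (east) — does not cross 180°.
Leg 4: -61.79° → -96.33°, shortest Δλ = -34.54° (west) — does not cross 180°.
Leg 5: -96.33° → -124.69°, shortest Δλ = -28.36° (west) — does not cross 180°.
Leg 6: -124.69° → -84.99°, shortest Δλ = 39.7° (east) — does not cross 180°.
Total crossings: 0.

0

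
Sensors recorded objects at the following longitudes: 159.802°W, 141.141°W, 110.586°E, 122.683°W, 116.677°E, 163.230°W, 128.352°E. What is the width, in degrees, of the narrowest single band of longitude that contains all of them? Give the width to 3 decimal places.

Sort the longitudes: -163.230°, -159.802°, -141.141°, -122.683°, +110.586°, +116.677°, +128.352°.
Eastward gaps between consecutive values (wrapping around): 3.428°, 18.661°, 18.458°, 233.269°, 6.091°, 11.675°, 68.418°.
Largest gap = 233.269° ⇒ minimal covering band is its complement: 360° − 233.269° = 126.731°.
Band runs from +110.586° eastward to -122.683°, crossing the antimeridian.

126.731°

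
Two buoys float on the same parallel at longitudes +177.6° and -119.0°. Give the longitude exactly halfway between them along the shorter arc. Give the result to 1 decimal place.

Signed shortest Δλ from +177.6° to -119.0° is +63.4°.
Midpoint longitude = +177.6° + (+63.4°)/2 = +177.6° + 31.7° = +209.3°.
Normalise into (−180°, 180°]: -150.7°.
(The naïve average (+177.6 + -119.0)/2 = 29.3° is on the wrong side of the globe.)

-150.7°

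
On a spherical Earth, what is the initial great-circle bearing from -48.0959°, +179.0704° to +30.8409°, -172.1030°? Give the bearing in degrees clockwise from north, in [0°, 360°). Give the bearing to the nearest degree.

Δλ = -172.1030 − 179.0704 = -351.1734°; wrapped into (−180°, 180°]: 8.8266°.
θ = atan2( sin Δλ · cos φ₂ , cos φ₁ · sin φ₂ − sin φ₁ · cos φ₂ · cos Δλ )
  = atan2(0.13175, 0.97385) = 7.704° → normalised to [0°, 360°): 7.704°.

8°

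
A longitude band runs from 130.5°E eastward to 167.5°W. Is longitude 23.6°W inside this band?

No

Band width going east from +130.5° to -167.5°: ((-167.5 − 130.5) mod 360) = 62.0°.
Offset of -23.6° east of the west edge: ((-23.6 − 130.5) mod 360) = 205.9°.
205.9° > 62.0° ⇒ outside.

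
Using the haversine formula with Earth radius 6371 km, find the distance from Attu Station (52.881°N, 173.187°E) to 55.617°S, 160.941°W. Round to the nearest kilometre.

Δλ = -160.941 − 173.187 = -334.128°; wrapped into (−180°, 180°]: 25.872°.
Δφ = -55.617 − 52.881 = -108.498°.
a = sin²(Δφ/2) + cos φ₁ · cos φ₂ · sin²(Δλ/2) = 0.675714.
c = 2·atan2(√a, √(1−a)) = 1.92989 rad → d = 6371·c ≈ 12295.35 km.

12295 km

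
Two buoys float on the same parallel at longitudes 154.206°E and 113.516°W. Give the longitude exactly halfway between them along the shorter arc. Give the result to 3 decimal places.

159.655°W

Signed shortest Δλ from +154.206° to -113.516° is +92.278°.
Midpoint longitude = +154.206° + (+92.278°)/2 = +154.206° + 46.139° = +200.345°.
Normalise into (−180°, 180°]: -159.655°.
(The naïve average (+154.206 + -113.516)/2 = 20.345° is on the wrong side of the globe.)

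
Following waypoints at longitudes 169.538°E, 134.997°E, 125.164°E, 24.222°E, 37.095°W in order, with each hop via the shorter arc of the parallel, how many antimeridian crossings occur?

0

Leg 1: +169.538° → +134.997°, shortest Δλ = -34.541° (west) — does not cross 180°.
Leg 2: +134.997° → +125.164°, shortest Δλ = -9.833° (west) — does not cross 180°.
Leg 3: +125.164° → +24.222°, shortest Δλ = -100.942° (west) — does not cross 180°.
Leg 4: +24.222° → -37.095°, shortest Δλ = -61.317° (west) — does not cross 180°.
Total crossings: 0.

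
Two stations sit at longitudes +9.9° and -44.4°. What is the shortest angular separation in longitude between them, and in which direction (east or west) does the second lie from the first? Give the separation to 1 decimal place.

Raw difference: -44.4 − 9.9 = -54.3°.
Normalise into (−180°, 180°]: -54.3° stays -54.3°.
Negative ⇒ the second point lies to the west; separation 54.3°.

54.3° west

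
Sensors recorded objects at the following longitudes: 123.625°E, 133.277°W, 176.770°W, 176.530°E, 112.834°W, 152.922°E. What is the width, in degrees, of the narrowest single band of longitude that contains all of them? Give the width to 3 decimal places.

123.541°

Sort the longitudes: -176.770°, -133.277°, -112.834°, +123.625°, +152.922°, +176.530°.
Eastward gaps between consecutive values (wrapping around): 43.493°, 20.443°, 236.459°, 29.297°, 23.608°, 6.700°.
Largest gap = 236.459° ⇒ minimal covering band is its complement: 360° − 236.459° = 123.541°.
Band runs from +123.625° eastward to -112.834°, crossing the antimeridian.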